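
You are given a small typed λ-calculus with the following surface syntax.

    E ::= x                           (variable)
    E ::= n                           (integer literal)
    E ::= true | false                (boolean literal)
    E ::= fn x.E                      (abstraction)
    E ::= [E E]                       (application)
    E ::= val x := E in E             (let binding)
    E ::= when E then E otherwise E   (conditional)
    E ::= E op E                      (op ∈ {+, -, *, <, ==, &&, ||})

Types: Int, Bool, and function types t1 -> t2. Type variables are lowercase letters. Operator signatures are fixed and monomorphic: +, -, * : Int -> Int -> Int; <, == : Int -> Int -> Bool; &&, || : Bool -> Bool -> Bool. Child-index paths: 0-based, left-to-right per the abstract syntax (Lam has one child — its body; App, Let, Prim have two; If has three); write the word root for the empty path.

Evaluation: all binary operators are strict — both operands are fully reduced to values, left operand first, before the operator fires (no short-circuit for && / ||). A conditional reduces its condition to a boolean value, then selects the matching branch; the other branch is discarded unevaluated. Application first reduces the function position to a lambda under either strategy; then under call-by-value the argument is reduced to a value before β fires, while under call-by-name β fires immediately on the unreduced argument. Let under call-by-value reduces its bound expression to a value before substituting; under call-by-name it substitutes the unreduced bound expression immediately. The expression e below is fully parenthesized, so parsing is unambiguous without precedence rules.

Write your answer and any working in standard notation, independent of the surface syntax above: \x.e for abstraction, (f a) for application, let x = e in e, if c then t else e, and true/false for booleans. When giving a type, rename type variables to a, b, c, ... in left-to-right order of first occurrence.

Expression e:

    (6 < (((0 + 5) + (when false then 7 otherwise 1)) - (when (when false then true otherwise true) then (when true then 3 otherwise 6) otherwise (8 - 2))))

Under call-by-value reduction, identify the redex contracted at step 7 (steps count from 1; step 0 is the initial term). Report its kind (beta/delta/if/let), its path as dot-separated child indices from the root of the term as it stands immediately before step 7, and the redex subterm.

Derivation:
step 0: (6 < (((0 + 5) + (if false then 7 else 1)) - (if (if false then true else true) then (if true then 3 else 6) else (8 - 2))))
step 1: [delta@1.0.0] (6 < ((5 + (if false then 7 else 1)) - (if (if false then true else true) then (if true then 3 else 6) else (8 - 2))))
step 2: [if@1.0.1] (6 < ((5 + 1) - (if (if false then true else true) then (if true then 3 else 6) else (8 - 2))))
step 3: [delta@1.0] (6 < (6 - (if (if false then true else true) then (if true then 3 else 6) else (8 - 2))))
step 4: [if@1.1.0] (6 < (6 - (if true then (if true then 3 else 6) else (8 - 2))))
step 5: [if@1.1] (6 < (6 - (if true then 3 else 6)))
step 6: [if@1.1] (6 < (6 - 3))
step 7: [delta@1] (6 < 3)

Answer: delta at 1 : (6 - 3)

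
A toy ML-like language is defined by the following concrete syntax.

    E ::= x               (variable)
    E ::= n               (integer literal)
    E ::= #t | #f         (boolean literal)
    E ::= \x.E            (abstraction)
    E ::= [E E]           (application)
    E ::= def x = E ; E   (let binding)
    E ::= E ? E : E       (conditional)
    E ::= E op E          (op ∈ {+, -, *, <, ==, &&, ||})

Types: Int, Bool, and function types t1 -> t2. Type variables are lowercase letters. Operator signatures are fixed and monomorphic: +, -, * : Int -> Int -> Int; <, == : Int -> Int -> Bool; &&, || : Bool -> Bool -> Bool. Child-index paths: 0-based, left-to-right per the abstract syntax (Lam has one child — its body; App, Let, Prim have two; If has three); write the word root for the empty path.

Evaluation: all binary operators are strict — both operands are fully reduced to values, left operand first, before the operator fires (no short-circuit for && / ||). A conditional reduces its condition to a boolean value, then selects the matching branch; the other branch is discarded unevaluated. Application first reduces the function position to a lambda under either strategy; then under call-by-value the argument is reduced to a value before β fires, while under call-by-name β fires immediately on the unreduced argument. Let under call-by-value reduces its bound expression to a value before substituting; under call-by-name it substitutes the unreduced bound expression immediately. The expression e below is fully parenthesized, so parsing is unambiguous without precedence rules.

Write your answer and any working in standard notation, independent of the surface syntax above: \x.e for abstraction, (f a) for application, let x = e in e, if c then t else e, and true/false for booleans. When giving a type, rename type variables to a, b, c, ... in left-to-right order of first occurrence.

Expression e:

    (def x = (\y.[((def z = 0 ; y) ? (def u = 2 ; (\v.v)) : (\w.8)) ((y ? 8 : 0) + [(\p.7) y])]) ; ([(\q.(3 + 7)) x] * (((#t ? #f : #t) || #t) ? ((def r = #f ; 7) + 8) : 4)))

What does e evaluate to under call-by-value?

Answer: 150

Working:
step 0: (let x = (\y.((if (let z = 0 in y) then (let u = 2 in (\v.v)) else (\w.8)) ((if y then 8 else 0) + ((\p.7) y)))) in (((\q.(3 + 7)) x) * (if ((if true then false else true) || true) then ((let r = false in 7) + 8) else 4)))
step 1: [let@root] (((\q.(3 + 7)) (\y.((if (let z = 0 in y) then (let u = 2 in (\v.v)) else (\w.8)) ((if y then 8 else 0) + ((\p.7) y))))) * (if ((if true then false else true) || true) then ((let r = false in 7) + 8) else 4))
step 2: [beta@0] ((3 + 7) * (if ((if true then false else true) || true) then ((let r = false in 7) + 8) else 4))
step 3: [delta@0] (10 * (if ((if true then false else true) || true) then ((let r = false in 7) + 8) else 4))
step 4: [if@1.0.0] (10 * (if (false || true) then ((let r = false in 7) + 8) else 4))
step 5: [delta@1.0] (10 * (if true then ((let r = false in 7) + 8) else 4))
step 6: [if@1] (10 * ((let r = false in 7) + 8))
step 7: [let@1.0] (10 * (7 + 8))
step 8: [delta@1] (10 * 15)
step 9: [delta@root] 150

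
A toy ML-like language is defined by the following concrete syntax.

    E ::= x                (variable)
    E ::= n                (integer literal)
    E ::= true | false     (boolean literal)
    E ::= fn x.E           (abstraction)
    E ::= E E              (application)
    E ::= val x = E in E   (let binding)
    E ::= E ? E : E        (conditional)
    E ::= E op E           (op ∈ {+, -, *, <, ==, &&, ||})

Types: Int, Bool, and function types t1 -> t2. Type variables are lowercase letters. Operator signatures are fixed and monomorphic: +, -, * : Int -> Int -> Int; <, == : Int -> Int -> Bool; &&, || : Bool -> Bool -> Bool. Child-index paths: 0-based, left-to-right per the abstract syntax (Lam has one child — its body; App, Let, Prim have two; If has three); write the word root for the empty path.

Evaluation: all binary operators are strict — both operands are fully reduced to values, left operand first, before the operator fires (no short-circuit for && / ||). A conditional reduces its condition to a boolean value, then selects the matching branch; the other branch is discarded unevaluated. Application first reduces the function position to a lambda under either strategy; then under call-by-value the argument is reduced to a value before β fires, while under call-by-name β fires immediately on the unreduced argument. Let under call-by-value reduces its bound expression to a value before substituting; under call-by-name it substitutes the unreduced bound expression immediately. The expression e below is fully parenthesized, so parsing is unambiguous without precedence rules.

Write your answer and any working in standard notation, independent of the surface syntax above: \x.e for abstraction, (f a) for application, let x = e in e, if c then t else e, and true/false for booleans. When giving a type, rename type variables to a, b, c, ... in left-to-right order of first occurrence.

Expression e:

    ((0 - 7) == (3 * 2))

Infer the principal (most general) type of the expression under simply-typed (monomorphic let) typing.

Derivation:
  unify Int ~ Int
  unify Int ~ Int
  unify Int ~ Int
  unify Int ~ Int
  unify Int ~ Int
  unify Int ~ Int

Answer: Bool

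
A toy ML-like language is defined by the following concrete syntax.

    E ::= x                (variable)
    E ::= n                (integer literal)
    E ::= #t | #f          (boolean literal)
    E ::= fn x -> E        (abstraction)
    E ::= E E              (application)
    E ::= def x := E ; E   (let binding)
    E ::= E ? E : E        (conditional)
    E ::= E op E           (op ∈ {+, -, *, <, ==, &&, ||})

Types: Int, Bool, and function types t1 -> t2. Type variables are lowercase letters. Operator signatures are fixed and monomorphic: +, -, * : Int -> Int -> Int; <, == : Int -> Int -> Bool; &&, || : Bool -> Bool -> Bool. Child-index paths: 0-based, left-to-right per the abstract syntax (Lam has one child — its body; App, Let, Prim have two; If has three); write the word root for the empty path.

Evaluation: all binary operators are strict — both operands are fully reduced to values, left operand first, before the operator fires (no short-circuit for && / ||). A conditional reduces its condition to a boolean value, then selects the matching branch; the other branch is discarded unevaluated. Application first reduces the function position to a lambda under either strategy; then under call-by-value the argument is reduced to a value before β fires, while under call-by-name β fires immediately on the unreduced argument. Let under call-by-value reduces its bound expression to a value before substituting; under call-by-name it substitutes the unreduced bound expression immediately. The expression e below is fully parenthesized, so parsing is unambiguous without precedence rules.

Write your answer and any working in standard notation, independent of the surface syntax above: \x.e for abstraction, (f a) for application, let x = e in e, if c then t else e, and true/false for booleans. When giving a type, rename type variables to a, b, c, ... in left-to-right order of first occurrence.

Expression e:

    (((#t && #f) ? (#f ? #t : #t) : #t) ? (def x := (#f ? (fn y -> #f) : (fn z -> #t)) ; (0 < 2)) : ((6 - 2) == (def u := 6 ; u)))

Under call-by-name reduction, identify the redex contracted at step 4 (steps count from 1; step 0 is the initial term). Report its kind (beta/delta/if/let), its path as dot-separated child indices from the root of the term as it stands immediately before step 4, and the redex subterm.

Answer: let at root : (let x = (if false then (\y.false) else (\z.true)) in (0 < 2))

Derivation:
step 0: (if (if (true && false) then (if false then true else true) else true) then (let x = (if false then (\y.false) else (\z.true)) in (0 < 2)) else ((6 - 2) == (let u = 6 in u)))
step 1: [delta@0.0] (if (if false then (if false then true else true) else true) then (let x = (if false then (\y.false) else (\z.true)) in (0 < 2)) else ((6 - 2) == (let u = 6 in u)))
step 2: [if@0] (if true then (let x = (if false then (\y.false) else (\z.true)) in (0 < 2)) else ((6 - 2) == (let u = 6 in u)))
step 3: [if@root] (let x = (if false then (\y.false) else (\z.true)) in (0 < 2))
step 4: [let@root] (0 < 2)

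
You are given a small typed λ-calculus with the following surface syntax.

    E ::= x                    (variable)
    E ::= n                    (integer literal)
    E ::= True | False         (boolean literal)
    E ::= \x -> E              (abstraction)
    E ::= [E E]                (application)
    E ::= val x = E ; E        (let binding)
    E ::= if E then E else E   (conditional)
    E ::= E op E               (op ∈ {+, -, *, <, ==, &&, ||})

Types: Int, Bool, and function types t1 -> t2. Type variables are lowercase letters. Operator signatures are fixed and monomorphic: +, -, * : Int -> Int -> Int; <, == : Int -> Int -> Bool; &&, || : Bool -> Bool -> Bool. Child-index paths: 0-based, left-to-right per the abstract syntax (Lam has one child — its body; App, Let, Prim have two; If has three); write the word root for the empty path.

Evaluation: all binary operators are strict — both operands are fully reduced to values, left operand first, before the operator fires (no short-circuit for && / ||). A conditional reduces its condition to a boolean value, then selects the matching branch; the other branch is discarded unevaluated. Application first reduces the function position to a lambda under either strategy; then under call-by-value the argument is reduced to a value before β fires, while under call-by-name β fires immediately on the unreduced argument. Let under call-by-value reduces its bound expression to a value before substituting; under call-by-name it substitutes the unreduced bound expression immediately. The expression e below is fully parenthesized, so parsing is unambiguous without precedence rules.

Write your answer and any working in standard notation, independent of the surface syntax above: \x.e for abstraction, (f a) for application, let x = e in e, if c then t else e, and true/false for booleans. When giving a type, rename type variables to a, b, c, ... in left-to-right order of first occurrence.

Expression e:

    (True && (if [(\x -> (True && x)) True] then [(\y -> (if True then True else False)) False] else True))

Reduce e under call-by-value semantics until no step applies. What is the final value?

Trace:
step 0: (true && (if ((\x.(true && x)) true) then ((\y.(if true then true else false)) false) else true))
step 1: [beta@1.0] (true && (if (true && true) then ((\y.(if true then true else false)) false) else true))
step 2: [delta@1.0] (true && (if true then ((\y.(if true then true else false)) false) else true))
step 3: [if@1] (true && ((\y.(if true then true else false)) false))
step 4: [beta@1] (true && (if true then true else false))
step 5: [if@1] (true && true)
step 6: [delta@root] true

Answer: true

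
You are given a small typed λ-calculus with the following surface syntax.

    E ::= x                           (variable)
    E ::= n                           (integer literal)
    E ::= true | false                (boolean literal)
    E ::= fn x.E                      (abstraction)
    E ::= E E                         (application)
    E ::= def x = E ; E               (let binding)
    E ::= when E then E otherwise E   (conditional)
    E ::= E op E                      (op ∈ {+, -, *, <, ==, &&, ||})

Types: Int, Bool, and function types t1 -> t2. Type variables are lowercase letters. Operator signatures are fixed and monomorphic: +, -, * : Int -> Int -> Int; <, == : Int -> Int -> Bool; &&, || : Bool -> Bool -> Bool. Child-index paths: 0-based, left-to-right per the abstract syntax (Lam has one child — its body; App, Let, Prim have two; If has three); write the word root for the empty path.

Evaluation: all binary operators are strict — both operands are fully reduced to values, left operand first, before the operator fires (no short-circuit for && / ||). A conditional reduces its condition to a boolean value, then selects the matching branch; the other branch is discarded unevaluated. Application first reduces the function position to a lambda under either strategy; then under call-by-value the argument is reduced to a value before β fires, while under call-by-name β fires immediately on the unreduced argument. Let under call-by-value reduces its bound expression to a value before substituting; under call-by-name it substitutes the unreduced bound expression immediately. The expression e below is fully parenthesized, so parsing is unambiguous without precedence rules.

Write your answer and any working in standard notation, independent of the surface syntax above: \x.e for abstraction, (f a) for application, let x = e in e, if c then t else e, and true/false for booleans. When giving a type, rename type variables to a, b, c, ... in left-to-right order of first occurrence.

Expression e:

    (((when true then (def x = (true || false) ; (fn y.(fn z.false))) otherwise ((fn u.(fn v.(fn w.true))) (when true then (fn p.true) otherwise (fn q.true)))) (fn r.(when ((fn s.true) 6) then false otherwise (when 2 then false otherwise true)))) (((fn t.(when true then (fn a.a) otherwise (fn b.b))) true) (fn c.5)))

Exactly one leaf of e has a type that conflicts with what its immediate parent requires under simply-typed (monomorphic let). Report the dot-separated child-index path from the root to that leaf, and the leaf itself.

Answer: 0.1.0.2.0 : 2

Derivation:
  unify Bool ~ Bool
  unify Bool ~ Bool
  unify Bool ~ Bool
let x : Bool
\z._ : b -> Bool
\y._ : a -> b -> Bool
\w._ : e -> Bool
\v._ : d -> e -> Bool
\u._ : c -> d -> e -> Bool
  unify Bool ~ Bool
\p._ : f -> Bool
\q._ : g -> Bool
  unify f -> Bool ~ g -> Bool
  unify f ~ g
  unify Bool ~ Bool
  unify c -> d -> e -> Bool ~ (g -> Bool) -> h
  unify c ~ g -> Bool
  unify d -> e -> Bool ~ h
_ _ : d -> e -> Bool
  unify a -> b -> Bool ~ d -> e -> Bool
  unify a ~ d
  unify b -> Bool ~ e -> Bool
  unify b ~ e
  unify Bool ~ Bool
\s._ : j -> Bool
  unify j -> Bool ~ Int -> k
  unify j ~ Int
  unify Bool ~ k
_ _ : Bool
  unify Bool ~ Bool
  unify Int ~ Bool
  FAIL: mismatch Int ~ Bool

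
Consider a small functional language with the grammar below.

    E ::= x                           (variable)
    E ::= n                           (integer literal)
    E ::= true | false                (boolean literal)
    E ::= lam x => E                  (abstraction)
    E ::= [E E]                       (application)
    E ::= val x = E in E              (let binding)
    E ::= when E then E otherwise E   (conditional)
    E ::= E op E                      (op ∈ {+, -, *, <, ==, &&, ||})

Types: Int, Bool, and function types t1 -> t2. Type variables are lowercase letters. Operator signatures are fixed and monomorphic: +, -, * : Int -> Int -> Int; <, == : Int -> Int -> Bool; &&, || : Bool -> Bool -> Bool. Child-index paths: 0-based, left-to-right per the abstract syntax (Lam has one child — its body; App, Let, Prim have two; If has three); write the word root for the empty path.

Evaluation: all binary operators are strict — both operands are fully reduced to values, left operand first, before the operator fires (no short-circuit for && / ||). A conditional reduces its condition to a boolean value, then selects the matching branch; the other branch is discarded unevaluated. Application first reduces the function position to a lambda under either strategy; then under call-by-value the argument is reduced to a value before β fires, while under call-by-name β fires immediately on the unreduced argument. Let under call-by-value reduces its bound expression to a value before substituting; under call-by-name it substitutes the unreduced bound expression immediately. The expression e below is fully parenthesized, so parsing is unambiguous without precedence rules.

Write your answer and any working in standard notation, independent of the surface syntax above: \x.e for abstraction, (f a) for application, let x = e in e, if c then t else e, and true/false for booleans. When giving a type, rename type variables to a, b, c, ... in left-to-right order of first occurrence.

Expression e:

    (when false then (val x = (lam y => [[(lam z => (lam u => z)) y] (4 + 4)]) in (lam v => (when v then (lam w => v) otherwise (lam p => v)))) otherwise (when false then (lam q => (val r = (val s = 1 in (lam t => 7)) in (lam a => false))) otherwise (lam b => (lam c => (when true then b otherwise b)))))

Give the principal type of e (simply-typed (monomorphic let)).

Answer: Bool -> a -> Bool

Trace:
  unify Bool ~ Bool
z : b
\u._ : c -> b
\z._ : b -> c -> b
y : a
  unify b -> c -> b ~ a -> d
  unify b ~ a
  unify c -> a ~ d
_ _ : c -> a
  unify Int ~ Int
  unify Int ~ Int
  unify c -> a ~ Int -> e
  unify c ~ Int
  unify a ~ e
_ _ : e
\y._ : e -> e
let x : e -> e
v : f
  unify f ~ Bool
v : Bool
\w._ : g -> Bool
v : Bool
\p._ : h -> Bool
  unify g -> Bool ~ h -> Bool
  unify g ~ h
  unify Bool ~ Bool
\v._ : Bool -> h -> Bool
  unify Bool ~ Bool
let s : Int
\t._ : j -> Int
let r : j -> Int
\a._ : k -> Bool
\q._ : i -> k -> Bool
  unify Bool ~ Bool
b : l
b : l
  unify l ~ l
\c._ : m -> l
\b._ : l -> m -> l
  unify i -> k -> Bool ~ l -> m -> l
  unify i ~ l
  unify k -> Bool ~ m -> l
  unify k ~ m
  unify Bool ~ l
  unify Bool -> h -> Bool ~ Bool -> m -> Bool
  unify Bool ~ Bool
  unify h -> Bool ~ m -> Bool
  unify h ~ m
  unify Bool ~ Bool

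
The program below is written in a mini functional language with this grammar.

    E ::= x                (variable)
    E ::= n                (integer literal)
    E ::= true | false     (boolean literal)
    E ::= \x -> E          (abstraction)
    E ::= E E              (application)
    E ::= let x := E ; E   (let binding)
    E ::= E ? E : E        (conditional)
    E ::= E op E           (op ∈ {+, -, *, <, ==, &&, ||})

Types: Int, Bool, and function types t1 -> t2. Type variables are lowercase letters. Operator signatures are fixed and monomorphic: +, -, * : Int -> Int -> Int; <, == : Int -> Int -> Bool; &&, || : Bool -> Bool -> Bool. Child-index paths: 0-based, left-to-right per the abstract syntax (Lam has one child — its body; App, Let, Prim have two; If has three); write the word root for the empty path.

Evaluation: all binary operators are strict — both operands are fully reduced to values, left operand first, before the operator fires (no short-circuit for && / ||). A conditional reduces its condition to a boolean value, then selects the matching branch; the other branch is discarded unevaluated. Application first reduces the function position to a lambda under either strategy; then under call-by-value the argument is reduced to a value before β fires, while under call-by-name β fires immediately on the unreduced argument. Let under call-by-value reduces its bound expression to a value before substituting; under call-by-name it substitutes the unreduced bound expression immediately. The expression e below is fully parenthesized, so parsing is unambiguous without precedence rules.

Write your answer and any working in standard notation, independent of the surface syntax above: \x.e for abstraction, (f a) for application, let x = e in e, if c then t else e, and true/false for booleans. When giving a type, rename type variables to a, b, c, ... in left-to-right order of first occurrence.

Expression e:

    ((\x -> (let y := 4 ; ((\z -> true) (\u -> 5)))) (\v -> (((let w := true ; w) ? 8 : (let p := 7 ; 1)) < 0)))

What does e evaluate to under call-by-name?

Derivation:
step 0: ((\x.(let y = 4 in ((\z.true) (\u.5)))) (\v.((if (let w = true in w) then 8 else (let p = 7 in 1)) < 0)))
step 1: [beta@root] (let y = 4 in ((\z.true) (\u.5)))
step 2: [let@root] ((\z.true) (\u.5))
step 3: [beta@root] true

Answer: true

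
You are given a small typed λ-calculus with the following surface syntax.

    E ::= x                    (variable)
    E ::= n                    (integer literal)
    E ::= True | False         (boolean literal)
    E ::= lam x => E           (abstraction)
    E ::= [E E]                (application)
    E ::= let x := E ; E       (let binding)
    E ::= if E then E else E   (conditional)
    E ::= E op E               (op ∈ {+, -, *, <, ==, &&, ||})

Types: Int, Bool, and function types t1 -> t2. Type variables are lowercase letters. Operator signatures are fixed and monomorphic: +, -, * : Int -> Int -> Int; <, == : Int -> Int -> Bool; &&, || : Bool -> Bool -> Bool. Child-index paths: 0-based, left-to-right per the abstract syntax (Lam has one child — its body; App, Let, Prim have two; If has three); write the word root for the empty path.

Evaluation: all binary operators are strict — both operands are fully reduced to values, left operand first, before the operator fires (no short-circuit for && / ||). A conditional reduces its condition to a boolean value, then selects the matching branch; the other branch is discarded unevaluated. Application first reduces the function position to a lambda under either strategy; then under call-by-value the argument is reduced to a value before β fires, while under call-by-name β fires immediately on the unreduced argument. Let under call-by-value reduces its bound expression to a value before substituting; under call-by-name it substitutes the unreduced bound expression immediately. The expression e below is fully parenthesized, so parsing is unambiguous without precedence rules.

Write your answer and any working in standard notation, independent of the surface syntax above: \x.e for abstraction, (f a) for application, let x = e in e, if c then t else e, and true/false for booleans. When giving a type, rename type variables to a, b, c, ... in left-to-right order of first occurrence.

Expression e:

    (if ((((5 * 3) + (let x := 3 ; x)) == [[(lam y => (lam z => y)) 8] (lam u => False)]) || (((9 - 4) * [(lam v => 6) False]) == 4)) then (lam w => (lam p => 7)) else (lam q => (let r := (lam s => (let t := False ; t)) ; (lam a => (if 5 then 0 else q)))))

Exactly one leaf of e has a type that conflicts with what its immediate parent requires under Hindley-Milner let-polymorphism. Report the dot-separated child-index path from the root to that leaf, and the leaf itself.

Answer: 2.0.1.0.0 : 5

Derivation:
  unify Int ~ Int
  unify Int ~ Int
  unify Int ~ Int
let x : Int
x : Int
  unify Int ~ Int
  unify Int ~ Int
y : a
\z._ : b -> a
\y._ : a -> b -> a
  unify a -> b -> a ~ Int -> c
  unify a ~ Int
  unify b -> Int ~ c
_ _ : b -> Int
\u._ : d -> Bool
  unify b -> Int ~ (d -> Bool) -> e
  unify b ~ d -> Bool
  unify Int ~ e
_ _ : Int
  unify Int ~ Int
  unify Bool ~ Bool
  unify Int ~ Int
  unify Int ~ Int
  unify Int ~ Int
\v._ : f -> Int
  unify f -> Int ~ Bool -> g
  unify f ~ Bool
  unify Int ~ g
_ _ : Int
  unify Int ~ Int
  unify Int ~ Int
  unify Int ~ Int
  unify Bool ~ Bool
  unify Bool ~ Bool
\p._ : i -> Int
\w._ : h -> i -> Int
let t : Bool
t : Bool
\s._ : k -> Bool
let r : forall. k -> Bool
  unify Int ~ Bool
  FAIL: mismatch Int ~ Bool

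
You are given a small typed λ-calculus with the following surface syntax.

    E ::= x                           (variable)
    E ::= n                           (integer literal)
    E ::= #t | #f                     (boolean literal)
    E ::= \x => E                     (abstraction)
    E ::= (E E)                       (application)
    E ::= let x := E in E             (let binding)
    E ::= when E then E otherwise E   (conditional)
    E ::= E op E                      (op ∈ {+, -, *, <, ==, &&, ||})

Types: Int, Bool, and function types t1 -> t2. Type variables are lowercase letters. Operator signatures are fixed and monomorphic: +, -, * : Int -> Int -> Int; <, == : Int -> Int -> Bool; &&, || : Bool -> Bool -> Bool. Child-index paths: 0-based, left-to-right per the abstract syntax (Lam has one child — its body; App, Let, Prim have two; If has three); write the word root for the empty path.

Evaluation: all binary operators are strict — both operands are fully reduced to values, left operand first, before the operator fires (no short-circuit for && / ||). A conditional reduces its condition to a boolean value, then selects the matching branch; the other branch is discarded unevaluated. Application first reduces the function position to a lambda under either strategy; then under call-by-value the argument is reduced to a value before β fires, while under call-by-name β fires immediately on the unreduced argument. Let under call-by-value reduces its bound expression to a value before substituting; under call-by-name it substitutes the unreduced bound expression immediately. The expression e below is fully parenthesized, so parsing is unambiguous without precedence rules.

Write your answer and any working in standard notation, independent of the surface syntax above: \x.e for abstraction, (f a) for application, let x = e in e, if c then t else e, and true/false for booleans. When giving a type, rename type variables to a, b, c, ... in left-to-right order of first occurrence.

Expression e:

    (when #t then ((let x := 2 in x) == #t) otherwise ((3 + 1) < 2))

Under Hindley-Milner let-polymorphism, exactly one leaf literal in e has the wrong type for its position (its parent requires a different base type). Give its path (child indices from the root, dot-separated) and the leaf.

Answer: 1.1 : true

Derivation:
  unify Bool ~ Bool
let x : Int
x : Int
  unify Int ~ Int
  unify Bool ~ Int
  FAIL: mismatch Bool ~ Int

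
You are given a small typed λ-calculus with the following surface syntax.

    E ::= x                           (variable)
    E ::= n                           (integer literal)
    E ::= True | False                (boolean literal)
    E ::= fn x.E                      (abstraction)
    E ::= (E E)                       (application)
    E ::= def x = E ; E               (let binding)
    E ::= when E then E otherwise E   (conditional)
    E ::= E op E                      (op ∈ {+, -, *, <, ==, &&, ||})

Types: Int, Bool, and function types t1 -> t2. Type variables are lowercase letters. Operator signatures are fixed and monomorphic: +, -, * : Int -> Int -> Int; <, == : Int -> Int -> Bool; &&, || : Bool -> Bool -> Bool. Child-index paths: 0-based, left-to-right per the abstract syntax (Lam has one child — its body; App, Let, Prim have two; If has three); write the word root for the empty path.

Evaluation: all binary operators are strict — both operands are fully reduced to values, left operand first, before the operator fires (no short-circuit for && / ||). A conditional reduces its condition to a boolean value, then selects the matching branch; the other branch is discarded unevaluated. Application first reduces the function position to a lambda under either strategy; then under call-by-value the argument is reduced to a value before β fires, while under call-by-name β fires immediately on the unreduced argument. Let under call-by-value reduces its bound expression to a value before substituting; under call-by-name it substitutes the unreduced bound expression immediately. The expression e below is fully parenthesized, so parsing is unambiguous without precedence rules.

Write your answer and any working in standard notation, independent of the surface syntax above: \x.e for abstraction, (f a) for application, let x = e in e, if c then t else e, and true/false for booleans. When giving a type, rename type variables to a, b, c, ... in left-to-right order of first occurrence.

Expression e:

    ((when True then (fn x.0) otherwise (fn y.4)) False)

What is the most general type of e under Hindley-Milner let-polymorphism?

Working:
  unify Bool ~ Bool
\x._ : a -> Int
\y._ : b -> Int
  unify a -> Int ~ b -> Int
  unify a ~ b
  unify Int ~ Int
  unify b -> Int ~ Bool -> c
  unify b ~ Bool
  unify Int ~ c
_ _ : Int

Answer: Int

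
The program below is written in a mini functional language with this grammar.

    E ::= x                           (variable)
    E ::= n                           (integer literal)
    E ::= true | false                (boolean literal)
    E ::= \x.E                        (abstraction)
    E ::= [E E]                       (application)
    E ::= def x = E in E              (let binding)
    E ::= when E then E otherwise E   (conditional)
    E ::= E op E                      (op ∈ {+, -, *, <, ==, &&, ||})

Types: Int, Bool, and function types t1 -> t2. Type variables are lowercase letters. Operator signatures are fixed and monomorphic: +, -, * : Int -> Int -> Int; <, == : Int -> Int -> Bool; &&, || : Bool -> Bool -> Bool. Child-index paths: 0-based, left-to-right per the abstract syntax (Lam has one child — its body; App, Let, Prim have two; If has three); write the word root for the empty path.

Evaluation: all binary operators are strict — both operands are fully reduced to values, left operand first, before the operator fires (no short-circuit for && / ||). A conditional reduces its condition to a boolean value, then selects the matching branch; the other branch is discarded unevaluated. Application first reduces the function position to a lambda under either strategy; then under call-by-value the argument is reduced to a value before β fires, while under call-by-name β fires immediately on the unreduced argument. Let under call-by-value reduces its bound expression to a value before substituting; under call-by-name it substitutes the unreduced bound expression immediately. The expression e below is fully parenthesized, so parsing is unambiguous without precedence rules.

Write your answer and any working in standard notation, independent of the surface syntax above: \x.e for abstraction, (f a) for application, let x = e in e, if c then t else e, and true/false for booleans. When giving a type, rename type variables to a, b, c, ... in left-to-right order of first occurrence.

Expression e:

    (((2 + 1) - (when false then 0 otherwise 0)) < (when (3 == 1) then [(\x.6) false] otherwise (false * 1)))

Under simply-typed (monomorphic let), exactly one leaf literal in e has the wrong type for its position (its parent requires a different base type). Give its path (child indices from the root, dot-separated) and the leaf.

Working:
  unify Int ~ Int
  unify Int ~ Int
  unify Int ~ Int
  unify Bool ~ Bool
  unify Int ~ Int
  unify Int ~ Int
  unify Int ~ Int
  unify Int ~ Int
  unify Int ~ Int
  unify Bool ~ Bool
\x._ : a -> Int
  unify a -> Int ~ Bool -> b
  unify a ~ Bool
  unify Int ~ b
_ _ : Int
  unify Bool ~ Int
  FAIL: mismatch Bool ~ Int

Answer: 1.2.0 : false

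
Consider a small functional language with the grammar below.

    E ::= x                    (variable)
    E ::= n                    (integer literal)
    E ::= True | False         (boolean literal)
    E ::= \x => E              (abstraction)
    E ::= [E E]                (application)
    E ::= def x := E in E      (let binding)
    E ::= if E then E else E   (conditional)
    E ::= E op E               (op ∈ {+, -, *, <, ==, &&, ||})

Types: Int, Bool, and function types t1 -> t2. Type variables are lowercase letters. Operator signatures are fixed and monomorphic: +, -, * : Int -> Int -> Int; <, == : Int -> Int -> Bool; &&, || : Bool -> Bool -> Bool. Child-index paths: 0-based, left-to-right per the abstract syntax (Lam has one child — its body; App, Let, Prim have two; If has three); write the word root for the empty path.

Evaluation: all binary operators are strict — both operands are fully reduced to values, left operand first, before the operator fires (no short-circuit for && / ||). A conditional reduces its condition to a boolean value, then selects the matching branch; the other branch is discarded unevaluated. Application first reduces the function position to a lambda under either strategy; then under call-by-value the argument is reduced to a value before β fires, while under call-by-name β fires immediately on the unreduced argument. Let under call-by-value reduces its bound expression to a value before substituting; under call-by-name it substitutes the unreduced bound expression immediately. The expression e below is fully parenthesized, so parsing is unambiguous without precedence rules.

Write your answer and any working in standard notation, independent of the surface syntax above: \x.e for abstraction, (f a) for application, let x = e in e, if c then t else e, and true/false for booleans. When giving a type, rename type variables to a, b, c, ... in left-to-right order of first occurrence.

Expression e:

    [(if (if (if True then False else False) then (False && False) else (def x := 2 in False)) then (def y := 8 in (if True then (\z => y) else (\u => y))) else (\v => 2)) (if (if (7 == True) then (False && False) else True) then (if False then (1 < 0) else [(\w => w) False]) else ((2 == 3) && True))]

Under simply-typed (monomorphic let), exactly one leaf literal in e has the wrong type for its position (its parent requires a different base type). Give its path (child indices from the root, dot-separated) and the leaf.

Answer: 1.0.0.1 : true

Trace:
  unify Bool ~ Bool
  unify Bool ~ Bool
  unify Bool ~ Bool
  unify Bool ~ Bool
  unify Bool ~ Bool
let x : Int
  unify Bool ~ Bool
  unify Bool ~ Bool
let y : Int
  unify Bool ~ Bool
y : Int
\z._ : a -> Int
y : Int
\u._ : b -> Int
  unify a -> Int ~ b -> Int
  unify a ~ b
  unify Int ~ Int
\v._ : c -> Int
  unify b -> Int ~ c -> Int
  unify b ~ c
  unify Int ~ Int
  unify Int ~ Int
  unify Bool ~ Int
  FAIL: mismatch Bool ~ Int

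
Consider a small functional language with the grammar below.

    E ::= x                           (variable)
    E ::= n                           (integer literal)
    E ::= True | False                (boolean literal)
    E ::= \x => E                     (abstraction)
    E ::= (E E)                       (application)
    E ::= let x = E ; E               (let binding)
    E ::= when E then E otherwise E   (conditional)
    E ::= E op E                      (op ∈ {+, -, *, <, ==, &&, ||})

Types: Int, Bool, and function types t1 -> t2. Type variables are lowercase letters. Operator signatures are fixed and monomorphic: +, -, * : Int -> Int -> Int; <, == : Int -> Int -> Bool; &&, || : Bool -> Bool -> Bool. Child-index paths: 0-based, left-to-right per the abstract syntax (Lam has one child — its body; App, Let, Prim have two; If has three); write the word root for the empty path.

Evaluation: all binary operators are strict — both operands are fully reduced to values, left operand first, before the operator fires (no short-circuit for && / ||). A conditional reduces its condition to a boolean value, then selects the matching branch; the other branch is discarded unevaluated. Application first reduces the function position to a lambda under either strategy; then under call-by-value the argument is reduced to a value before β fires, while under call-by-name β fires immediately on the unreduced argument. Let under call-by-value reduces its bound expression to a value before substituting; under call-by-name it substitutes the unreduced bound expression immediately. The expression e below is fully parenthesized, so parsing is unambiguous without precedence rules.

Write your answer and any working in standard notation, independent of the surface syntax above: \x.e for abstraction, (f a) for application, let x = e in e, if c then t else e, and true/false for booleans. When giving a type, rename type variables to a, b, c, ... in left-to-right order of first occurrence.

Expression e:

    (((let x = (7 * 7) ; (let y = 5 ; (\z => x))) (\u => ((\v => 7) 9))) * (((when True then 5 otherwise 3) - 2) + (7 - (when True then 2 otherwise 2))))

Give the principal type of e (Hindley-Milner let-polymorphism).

Trace:
  unify Int ~ Int
  unify Int ~ Int
let x : Int
let y : Int
x : Int
\z._ : a -> Int
\v._ : c -> Int
  unify c -> Int ~ Int -> d
  unify c ~ Int
  unify Int ~ d
_ _ : Int
\u._ : b -> Int
  unify a -> Int ~ (b -> Int) -> e
  unify a ~ b -> Int
  unify Int ~ e
_ _ : Int
  unify Int ~ Int
  unify Bool ~ Bool
  unify Int ~ Int
  unify Int ~ Int
  unify Int ~ Int
  unify Int ~ Int
  unify Int ~ Int
  unify Bool ~ Bool
  unify Int ~ Int
  unify Int ~ Int
  unify Int ~ Int
  unify Int ~ Int

Answer: Int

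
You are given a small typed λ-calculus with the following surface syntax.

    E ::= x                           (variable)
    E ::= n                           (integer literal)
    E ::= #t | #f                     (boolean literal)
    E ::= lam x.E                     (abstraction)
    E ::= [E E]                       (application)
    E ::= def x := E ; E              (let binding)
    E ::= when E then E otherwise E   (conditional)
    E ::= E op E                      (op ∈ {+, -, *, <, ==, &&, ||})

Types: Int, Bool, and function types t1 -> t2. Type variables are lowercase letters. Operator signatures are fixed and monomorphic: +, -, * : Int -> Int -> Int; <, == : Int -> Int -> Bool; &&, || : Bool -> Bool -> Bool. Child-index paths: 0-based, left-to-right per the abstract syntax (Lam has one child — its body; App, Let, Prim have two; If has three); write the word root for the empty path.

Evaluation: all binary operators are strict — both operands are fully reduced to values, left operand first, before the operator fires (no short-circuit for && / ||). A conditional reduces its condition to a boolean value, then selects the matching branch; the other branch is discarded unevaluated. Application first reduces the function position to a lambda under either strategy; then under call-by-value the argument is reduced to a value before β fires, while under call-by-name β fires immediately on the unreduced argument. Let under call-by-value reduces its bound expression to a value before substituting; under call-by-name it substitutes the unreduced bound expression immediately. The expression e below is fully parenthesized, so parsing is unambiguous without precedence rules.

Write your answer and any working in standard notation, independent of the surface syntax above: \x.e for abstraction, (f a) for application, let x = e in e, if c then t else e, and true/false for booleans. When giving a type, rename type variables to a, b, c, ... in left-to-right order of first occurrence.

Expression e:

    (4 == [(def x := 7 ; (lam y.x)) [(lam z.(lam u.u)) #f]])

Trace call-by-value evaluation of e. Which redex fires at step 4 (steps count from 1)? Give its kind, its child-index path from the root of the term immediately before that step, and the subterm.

Answer: delta at root : (4 == 7)

Working:
step 0: (4 == ((let x = 7 in (\y.x)) ((\z.(\u.u)) false)))
step 1: [let@1.0] (4 == ((\y.7) ((\z.(\u.u)) false)))
step 2: [beta@1.1] (4 == ((\y.7) (\u.u)))
step 3: [beta@1] (4 == 7)
step 4: [delta@root] false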